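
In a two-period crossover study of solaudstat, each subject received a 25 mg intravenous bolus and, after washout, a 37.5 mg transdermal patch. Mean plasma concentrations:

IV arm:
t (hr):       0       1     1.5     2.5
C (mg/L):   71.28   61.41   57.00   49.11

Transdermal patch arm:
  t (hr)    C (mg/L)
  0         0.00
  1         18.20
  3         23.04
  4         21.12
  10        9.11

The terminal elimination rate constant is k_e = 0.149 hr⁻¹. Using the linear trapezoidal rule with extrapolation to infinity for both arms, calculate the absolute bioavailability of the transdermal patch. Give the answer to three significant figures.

F = 0.312

Trapezoidal AUC_0→2.5 (IV):
  [0→1]: (71.28+61.41)/2 × 1 = 66.345
  [1→1.5]: (61.41+57.00)/2 × 0.5 = 29.6025
  [1.5→2.5]: (57.00+49.11)/2 × 1 = 53.055
  Sum = 149.0025 mg/L·hr
IV tail: 49.11/0.149 = 329.597; AUC_iv,0→∞ = 149.0025 + 329.597 = 478.5995 mg/L·hr
Trapezoidal AUC_0→10 (transdermal patch):
  [0→1]: (0.00+18.20)/2 × 1 = 9.1
  [1→3]: (18.20+23.04)/2 × 2 = 41.24
  [3→4]: (23.04+21.12)/2 × 1 = 22.08
  [4→10]: (21.12+9.11)/2 × 6 = 90.69
  Sum = 163.11 mg/L·hr
transdermal patch tail: 9.11/0.149 = 61.141; AUC_ev,0→∞ = 163.11 + 61.141 = 224.251 mg/L·hr
F = (AUC_ev/D_ev)/(AUC_iv/D_iv) = (224.251/37.5)/(478.5995/25) = 5.98003/19.14398 = 0.3124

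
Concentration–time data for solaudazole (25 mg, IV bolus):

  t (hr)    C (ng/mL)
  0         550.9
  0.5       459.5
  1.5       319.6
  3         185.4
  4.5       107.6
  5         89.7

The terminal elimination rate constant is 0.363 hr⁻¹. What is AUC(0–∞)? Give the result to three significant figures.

AUC = 1540 ng/mL·hr

Trapezoidal AUC_0→5:
  [0→0.5]: (550.9+459.5)/2 × 0.5 = 252.6
  [0.5→1.5]: (459.5+319.6)/2 × 1 = 389.55
  [1.5→3]: (319.6+185.4)/2 × 1.5 = 378.75
  [3→4.5]: (185.4+107.6)/2 × 1.5 = 219.75
  [4.5→5]: (107.6+89.7)/2 × 0.5 = 49.325
  Sum = 1289.975 ng/mL·hr
Extrapolated tail: C_last / k_e = 89.7 / 0.363 = 247.107
AUC_0→∞ = 1289.975 + 247.107 = 1537.082 ng/mL·hr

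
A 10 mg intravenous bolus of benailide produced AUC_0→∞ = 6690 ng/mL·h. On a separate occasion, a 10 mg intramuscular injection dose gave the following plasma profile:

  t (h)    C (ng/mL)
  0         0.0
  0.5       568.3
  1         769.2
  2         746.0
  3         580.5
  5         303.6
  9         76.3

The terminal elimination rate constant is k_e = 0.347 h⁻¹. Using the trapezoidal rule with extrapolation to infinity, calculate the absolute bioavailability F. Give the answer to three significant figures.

F = 0.562

Trapezoidal AUC_0→9 (intramuscular injection):
  [0→0.5]: (0.0+568.3)/2 × 0.5 = 142.075
  [0.5→1]: (568.3+769.2)/2 × 0.5 = 334.375
  [1→2]: (769.2+746.0)/2 × 1 = 757.6
  [2→3]: (746.0+580.5)/2 × 1 = 663.25
  [3→5]: (580.5+303.6)/2 × 2 = 884.1
  [5→9]: (303.6+76.3)/2 × 4 = 759.8
  Sum = 3541.2 ng/mL·h
Tail: C_last/k_e = 76.3/0.347 = 219.885
AUC_0→∞ (intramuscular injection) = 3541.2 + 219.885 = 3761.085 ng/mL·h
F = (AUC_ev/D_ev)/(AUC_iv/D_iv) = (3761.085/10)/(6690/10) = 376.1085/669 = 0.5622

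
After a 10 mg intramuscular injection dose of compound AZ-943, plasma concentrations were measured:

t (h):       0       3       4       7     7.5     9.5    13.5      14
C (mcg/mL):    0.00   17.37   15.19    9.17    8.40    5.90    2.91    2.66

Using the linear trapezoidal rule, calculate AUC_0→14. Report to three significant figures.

AUC = 117 mcg/mL·h

Trapezoidal AUC_0→14:
  [0→3]: (0.00+17.37)/2 × 3 = 26.055
  [3→4]: (17.37+15.19)/2 × 1 = 16.28
  [4→7]: (15.19+9.17)/2 × 3 = 36.54
  [7→7.5]: (9.17+8.40)/2 × 0.5 = 4.3925
  [7.5→9.5]: (8.40+5.90)/2 × 2 = 14.3
  [9.5→13.5]: (5.90+2.91)/2 × 4 = 17.62
  [13.5→14]: (2.91+2.66)/2 × 0.5 = 1.3925
  Sum = 116.58 mcg/mL·h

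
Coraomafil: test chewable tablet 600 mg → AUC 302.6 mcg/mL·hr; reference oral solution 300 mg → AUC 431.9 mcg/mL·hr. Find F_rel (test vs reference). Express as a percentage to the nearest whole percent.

F_rel = (AUC_test/D_test) / (AUC_ref/D_ref)
      = (302.6/600) / (431.9/300)
      = 0.504333 / 1.43967 = 0.3503 = 35.03%

F_rel = 35%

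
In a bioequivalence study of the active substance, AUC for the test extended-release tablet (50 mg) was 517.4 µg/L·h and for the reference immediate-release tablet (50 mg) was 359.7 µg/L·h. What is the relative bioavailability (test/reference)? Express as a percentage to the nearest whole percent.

F_rel = 144%

F_rel = (AUC_test/D_test) / (AUC_ref/D_ref)
      = (517.4/50) / (359.7/50)
      = 10.348 / 7.194 = 1.4384 = 143.84%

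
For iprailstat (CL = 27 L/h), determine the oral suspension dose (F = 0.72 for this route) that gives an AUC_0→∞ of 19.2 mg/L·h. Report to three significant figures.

Dose = CL × AUC_0→∞ / F
     = 27 × 19.2 / 0.72 = 720 mg

Dose = 720 mg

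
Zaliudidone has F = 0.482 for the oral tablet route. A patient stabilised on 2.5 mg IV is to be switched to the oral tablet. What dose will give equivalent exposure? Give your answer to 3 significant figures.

For equal systemic exposure: F × D_ev = D_iv
D_ev = D_iv / F = 2.5 / 0.482 = 5.18672 mg

D_oral = 5.19 mg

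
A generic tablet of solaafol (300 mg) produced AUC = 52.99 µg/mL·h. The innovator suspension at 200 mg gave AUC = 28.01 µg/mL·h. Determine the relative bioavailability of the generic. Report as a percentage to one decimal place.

F_rel = (AUC_test/D_test) / (AUC_ref/D_ref)
      = (52.99/300) / (28.01/200)
      = 0.176633 / 0.14005 = 1.2612 = 126.12%

F_rel = 126.1%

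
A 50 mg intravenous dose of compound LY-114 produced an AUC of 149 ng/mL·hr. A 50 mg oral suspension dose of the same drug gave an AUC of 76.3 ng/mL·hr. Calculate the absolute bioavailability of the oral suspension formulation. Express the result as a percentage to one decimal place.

F = 51.2%

F = (AUC_ev / D_ev) / (AUC_iv / D_iv)
  = (76.3/50) / (149/50)
  = 1.526 / 2.98 = 0.5121
  = 51.21%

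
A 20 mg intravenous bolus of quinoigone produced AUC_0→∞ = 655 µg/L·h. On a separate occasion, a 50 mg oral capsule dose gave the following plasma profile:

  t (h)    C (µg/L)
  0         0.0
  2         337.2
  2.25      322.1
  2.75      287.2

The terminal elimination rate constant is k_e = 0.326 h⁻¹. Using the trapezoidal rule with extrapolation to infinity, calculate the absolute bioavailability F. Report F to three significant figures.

Trapezoidal AUC_0→2.75 (oral capsule):
  [0→2]: (0.0+337.2)/2 × 2 = 337.2
  [2→2.25]: (337.2+322.1)/2 × 0.25 = 82.4125
  [2.25→2.75]: (322.1+287.2)/2 × 0.5 = 152.325
  Sum = 571.9375 µg/L·h
Tail: C_last/k_e = 287.2/0.326 = 880.982
AUC_0→∞ (oral capsule) = 571.9375 + 880.982 = 1452.9195 µg/L·h
F = (AUC_ev/D_ev)/(AUC_iv/D_iv) = (1452.9195/50)/(655/20) = 29.05839/32.75 = 0.8873

F = 0.887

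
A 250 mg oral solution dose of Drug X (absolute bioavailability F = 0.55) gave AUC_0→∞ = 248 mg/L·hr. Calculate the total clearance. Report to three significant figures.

CL = 0.554 L/hr

CL = F × Dose / AUC_0→∞
   = 0.55 × 250 / 248 = 0.554435 L/hr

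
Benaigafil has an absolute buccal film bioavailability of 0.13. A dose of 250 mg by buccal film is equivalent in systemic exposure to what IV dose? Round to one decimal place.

Systemic exposure from an extravascular dose = F × D_ev, so the equivalent IV dose is F × D_ev.
D_iv = F × D_ev = 0.13 × 250 = 32.5 mg

D_iv = 32.5 mg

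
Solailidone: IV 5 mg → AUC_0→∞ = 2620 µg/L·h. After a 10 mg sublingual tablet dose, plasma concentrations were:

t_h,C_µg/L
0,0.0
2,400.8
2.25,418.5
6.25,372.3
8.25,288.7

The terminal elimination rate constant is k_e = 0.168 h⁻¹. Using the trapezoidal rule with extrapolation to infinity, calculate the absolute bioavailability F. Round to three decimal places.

Trapezoidal AUC_0→8.25 (sublingual tablet):
  [0→2]: (0.0+400.8)/2 × 2 = 400.8
  [2→2.25]: (400.8+418.5)/2 × 0.25 = 102.4125
  [2.25→6.25]: (418.5+372.3)/2 × 4 = 1581.6
  [6.25→8.25]: (372.3+288.7)/2 × 2 = 661.0
  Sum = 2745.8125 µg/L·h
Tail: C_last/k_e = 288.7/0.168 = 1718.452
AUC_0→∞ (sublingual tablet) = 2745.8125 + 1718.452 = 4464.2645 µg/L·h
F = (AUC_ev/D_ev)/(AUC_iv/D_iv) = (4464.2645/10)/(2620/5) = 446.42645/524 = 0.8520

F = 0.852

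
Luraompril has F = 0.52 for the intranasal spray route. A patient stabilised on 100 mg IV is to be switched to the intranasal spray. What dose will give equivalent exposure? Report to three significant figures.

D_intranasal = 192 mg

For equal systemic exposure: F × D_ev = D_iv
D_ev = D_iv / F = 100 / 0.52 = 192.308 mg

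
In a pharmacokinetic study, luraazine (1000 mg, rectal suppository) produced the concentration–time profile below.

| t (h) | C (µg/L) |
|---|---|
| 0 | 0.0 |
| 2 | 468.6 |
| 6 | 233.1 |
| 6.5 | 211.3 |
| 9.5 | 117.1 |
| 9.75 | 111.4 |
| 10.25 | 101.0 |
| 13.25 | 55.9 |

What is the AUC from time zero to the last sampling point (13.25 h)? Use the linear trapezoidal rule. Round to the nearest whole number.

AUC = 2793 µg/L·h

Trapezoidal AUC_0→13.25:
  [0→2]: (0.0+468.6)/2 × 2 = 468.6
  [2→6]: (468.6+233.1)/2 × 4 = 1403.4
  [6→6.5]: (233.1+211.3)/2 × 0.5 = 111.1
  [6.5→9.5]: (211.3+117.1)/2 × 3 = 492.6
  [9.5→9.75]: (117.1+111.4)/2 × 0.25 = 28.5625
  [9.75→10.25]: (111.4+101.0)/2 × 0.5 = 53.1
  [10.25→13.25]: (101.0+55.9)/2 × 3 = 235.35
  Sum = 2792.7125 µg/L·h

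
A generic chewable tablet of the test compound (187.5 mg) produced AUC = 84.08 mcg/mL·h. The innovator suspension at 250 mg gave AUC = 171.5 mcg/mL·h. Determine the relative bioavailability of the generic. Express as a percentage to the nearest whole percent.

F_rel = (AUC_test/D_test) / (AUC_ref/D_ref)
      = (84.08/187.5) / (171.5/250)
      = 0.448427 / 0.686 = 0.6537 = 65.37%

F_rel = 65%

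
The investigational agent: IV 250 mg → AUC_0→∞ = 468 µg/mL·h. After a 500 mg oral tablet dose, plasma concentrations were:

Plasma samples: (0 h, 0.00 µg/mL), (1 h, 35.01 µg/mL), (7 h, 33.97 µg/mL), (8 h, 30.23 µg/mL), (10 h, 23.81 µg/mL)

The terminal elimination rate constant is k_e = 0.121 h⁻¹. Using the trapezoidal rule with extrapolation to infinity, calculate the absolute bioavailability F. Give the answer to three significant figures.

Trapezoidal AUC_0→10 (oral tablet):
  [0→1]: (0.00+35.01)/2 × 1 = 17.505
  [1→7]: (35.01+33.97)/2 × 6 = 206.94
  [7→8]: (33.97+30.23)/2 × 1 = 32.1
  [8→10]: (30.23+23.81)/2 × 2 = 54.04
  Sum = 310.585 µg/mL·h
Tail: C_last/k_e = 23.81/0.121 = 196.777
AUC_0→∞ (oral tablet) = 310.585 + 196.777 = 507.362 µg/mL·h
F = (AUC_ev/D_ev)/(AUC_iv/D_iv) = (507.362/500)/(468/250) = 1.014724/1.872 = 0.5421

F = 0.542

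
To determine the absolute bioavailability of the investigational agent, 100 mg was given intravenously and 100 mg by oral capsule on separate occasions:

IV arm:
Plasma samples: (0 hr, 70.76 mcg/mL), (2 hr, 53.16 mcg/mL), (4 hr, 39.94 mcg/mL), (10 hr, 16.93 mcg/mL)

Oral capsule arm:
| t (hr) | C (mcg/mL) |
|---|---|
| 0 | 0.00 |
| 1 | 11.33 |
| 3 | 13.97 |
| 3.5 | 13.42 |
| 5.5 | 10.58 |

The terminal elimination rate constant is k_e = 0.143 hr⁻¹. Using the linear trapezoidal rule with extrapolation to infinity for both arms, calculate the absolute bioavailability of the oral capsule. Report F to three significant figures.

F = 0.268

Trapezoidal AUC_0→10 (IV):
  [0→2]: (70.76+53.16)/2 × 2 = 123.92
  [2→4]: (53.16+39.94)/2 × 2 = 93.1
  [4→10]: (39.94+16.93)/2 × 6 = 170.61
  Sum = 387.63 mcg/mL·hr
IV tail: 16.93/0.143 = 118.392; AUC_iv,0→∞ = 387.63 + 118.392 = 506.022 mcg/mL·hr
Trapezoidal AUC_0→5.5 (oral capsule):
  [0→1]: (0.00+11.33)/2 × 1 = 5.665
  [1→3]: (11.33+13.97)/2 × 2 = 25.3
  [3→3.5]: (13.97+13.42)/2 × 0.5 = 6.8475
  [3.5→5.5]: (13.42+10.58)/2 × 2 = 24.0
  Sum = 61.8125 mcg/mL·hr
oral capsule tail: 10.58/0.143 = 73.986; AUC_ev,0→∞ = 61.8125 + 73.986 = 135.7985 mcg/mL·hr
F = (AUC_ev/D_ev)/(AUC_iv/D_iv) = (135.7985/100)/(506.022/100) = 1.357985/5.06022 = 0.2684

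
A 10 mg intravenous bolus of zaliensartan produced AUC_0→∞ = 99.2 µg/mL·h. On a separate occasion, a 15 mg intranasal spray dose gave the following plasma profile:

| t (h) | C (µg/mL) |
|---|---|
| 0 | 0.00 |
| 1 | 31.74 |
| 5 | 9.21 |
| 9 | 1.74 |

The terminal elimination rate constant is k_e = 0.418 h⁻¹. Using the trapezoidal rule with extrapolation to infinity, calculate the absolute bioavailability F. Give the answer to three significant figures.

F = 0.832

Trapezoidal AUC_0→9 (intranasal spray):
  [0→1]: (0.00+31.74)/2 × 1 = 15.87
  [1→5]: (31.74+9.21)/2 × 4 = 81.9
  [5→9]: (9.21+1.74)/2 × 4 = 21.9
  Sum = 119.67 µg/mL·h
Tail: C_last/k_e = 1.74/0.418 = 4.163
AUC_0→∞ (intranasal spray) = 119.67 + 4.163 = 123.833 µg/mL·h
F = (AUC_ev/D_ev)/(AUC_iv/D_iv) = (123.833/15)/(99.2/10) = 8.25553/9.92 = 0.8322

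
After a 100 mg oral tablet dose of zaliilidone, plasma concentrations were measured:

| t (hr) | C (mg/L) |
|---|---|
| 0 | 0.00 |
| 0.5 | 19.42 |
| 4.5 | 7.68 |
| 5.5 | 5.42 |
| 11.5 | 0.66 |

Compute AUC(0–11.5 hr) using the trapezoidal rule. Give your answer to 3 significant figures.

Trapezoidal AUC_0→11.5:
  [0→0.5]: (0.00+19.42)/2 × 0.5 = 4.855
  [0.5→4.5]: (19.42+7.68)/2 × 4 = 54.2
  [4.5→5.5]: (7.68+5.42)/2 × 1 = 6.55
  [5.5→11.5]: (5.42+0.66)/2 × 6 = 18.24
  Sum = 83.845 mg/L·hr

AUC = 83.8 mg/L·hr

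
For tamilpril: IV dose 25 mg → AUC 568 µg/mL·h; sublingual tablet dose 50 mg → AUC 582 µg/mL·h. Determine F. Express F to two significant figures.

F = (AUC_ev / D_ev) / (AUC_iv / D_iv)
  = (582/50) / (568/25)
  = 11.64 / 22.72 = 0.5123

F = 0.51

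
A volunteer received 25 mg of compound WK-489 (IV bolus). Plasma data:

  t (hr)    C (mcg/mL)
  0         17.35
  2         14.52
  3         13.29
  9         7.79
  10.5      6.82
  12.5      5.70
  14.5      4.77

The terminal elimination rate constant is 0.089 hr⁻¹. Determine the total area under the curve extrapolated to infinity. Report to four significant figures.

Trapezoidal AUC_0→14.5:
  [0→2]: (17.35+14.52)/2 × 2 = 31.87
  [2→3]: (14.52+13.29)/2 × 1 = 13.905
  [3→9]: (13.29+7.79)/2 × 6 = 63.24
  [9→10.5]: (7.79+6.82)/2 × 1.5 = 10.9575
  [10.5→12.5]: (6.82+5.70)/2 × 2 = 12.52
  [12.5→14.5]: (5.70+4.77)/2 × 2 = 10.47
  Sum = 142.9625 mcg/mL·hr
Extrapolated tail: C_last / k_e = 4.77 / 0.089 = 53.596
AUC_0→∞ = 142.9625 + 53.596 = 196.5585 mcg/mL·hr

AUC = 196.6 mcg/mL·hr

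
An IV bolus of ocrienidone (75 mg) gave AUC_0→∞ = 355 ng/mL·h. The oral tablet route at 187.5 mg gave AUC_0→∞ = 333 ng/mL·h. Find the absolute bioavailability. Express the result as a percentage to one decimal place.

F = 37.5%

F = (AUC_ev / D_ev) / (AUC_iv / D_iv)
  = (333/187.5) / (355/75)
  = 1.776 / 4.73333 = 0.3752
  = 37.52%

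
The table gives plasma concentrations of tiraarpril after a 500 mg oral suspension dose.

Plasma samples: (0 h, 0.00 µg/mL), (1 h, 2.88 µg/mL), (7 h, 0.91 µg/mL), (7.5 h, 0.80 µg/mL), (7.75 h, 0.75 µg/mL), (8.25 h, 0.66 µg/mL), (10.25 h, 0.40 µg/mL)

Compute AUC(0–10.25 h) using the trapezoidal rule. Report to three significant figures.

Trapezoidal AUC_0→10.25:
  [0→1]: (0.00+2.88)/2 × 1 = 1.44
  [1→7]: (2.88+0.91)/2 × 6 = 11.37
  [7→7.5]: (0.91+0.80)/2 × 0.5 = 0.4275
  [7.5→7.75]: (0.80+0.75)/2 × 0.25 = 0.19375
  [7.75→8.25]: (0.75+0.66)/2 × 0.5 = 0.3525
  [8.25→10.25]: (0.66+0.40)/2 × 2 = 1.06
  Sum = 14.84375 µg/mL·h

AUC = 14.8 µg/mL·h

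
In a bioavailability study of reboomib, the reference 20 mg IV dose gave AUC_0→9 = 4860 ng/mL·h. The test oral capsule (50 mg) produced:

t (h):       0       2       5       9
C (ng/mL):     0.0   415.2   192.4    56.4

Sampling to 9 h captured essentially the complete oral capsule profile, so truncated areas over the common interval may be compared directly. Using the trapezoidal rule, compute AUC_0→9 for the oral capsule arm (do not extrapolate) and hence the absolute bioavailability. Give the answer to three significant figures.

F = 0.150

Trapezoidal AUC_0→9 (oral capsule):
  [0→2]: (0.0+415.2)/2 × 2 = 415.2
  [2→5]: (415.2+192.4)/2 × 3 = 911.4
  [5→9]: (192.4+56.4)/2 × 4 = 497.6
  Sum = 1824.2 ng/mL·h
F = (AUC_ev/D_ev)/(AUC_iv/D_iv) = (1824.2/50)/(4860/20) = 36.484/243 = 0.1501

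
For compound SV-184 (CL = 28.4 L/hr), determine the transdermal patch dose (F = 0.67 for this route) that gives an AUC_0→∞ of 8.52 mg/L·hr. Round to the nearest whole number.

Dose = 361 mg

Dose = CL × AUC_0→∞ / F
     = 28.4 × 8.52 / 0.67 = 361.146 mg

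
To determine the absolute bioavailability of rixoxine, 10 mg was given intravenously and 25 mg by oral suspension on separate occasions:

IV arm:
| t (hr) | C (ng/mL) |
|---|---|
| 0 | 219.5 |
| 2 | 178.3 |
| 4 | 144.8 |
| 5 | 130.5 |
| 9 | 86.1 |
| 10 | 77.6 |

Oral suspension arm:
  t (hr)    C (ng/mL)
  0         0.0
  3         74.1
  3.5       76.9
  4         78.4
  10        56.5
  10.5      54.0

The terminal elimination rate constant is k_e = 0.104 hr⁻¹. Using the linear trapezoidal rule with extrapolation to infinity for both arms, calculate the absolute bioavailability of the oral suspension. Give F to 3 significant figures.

F = 0.215

Trapezoidal AUC_0→10 (IV):
  [0→2]: (219.5+178.3)/2 × 2 = 397.8
  [2→4]: (178.3+144.8)/2 × 2 = 323.1
  [4→5]: (144.8+130.5)/2 × 1 = 137.65
  [5→9]: (130.5+86.1)/2 × 4 = 433.2
  [9→10]: (86.1+77.6)/2 × 1 = 81.85
  Sum = 1373.6 ng/mL·hr
IV tail: 77.6/0.104 = 746.154; AUC_iv,0→∞ = 1373.6 + 746.154 = 2119.754 ng/mL·hr
Trapezoidal AUC_0→10.5 (oral suspension):
  [0→3]: (0.0+74.1)/2 × 3 = 111.15
  [3→3.5]: (74.1+76.9)/2 × 0.5 = 37.75
  [3.5→4]: (76.9+78.4)/2 × 0.5 = 38.825
  [4→10]: (78.4+56.5)/2 × 6 = 404.7
  [10→10.5]: (56.5+54.0)/2 × 0.5 = 27.625
  Sum = 620.05 ng/mL·hr
oral suspension tail: 54.0/0.104 = 519.231; AUC_ev,0→∞ = 620.05 + 519.231 = 1139.281 ng/mL·hr
F = (AUC_ev/D_ev)/(AUC_iv/D_iv) = (1139.281/25)/(2119.754/10) = 45.57124/211.9754 = 0.2150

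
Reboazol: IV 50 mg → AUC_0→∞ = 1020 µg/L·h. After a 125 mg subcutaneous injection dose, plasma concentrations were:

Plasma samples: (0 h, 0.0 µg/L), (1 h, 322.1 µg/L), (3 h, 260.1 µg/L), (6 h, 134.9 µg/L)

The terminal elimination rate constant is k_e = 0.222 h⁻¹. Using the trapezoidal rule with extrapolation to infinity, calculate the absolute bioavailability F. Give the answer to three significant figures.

F = 0.762

Trapezoidal AUC_0→6 (subcutaneous injection):
  [0→1]: (0.0+322.1)/2 × 1 = 161.05
  [1→3]: (322.1+260.1)/2 × 2 = 582.2
  [3→6]: (260.1+134.9)/2 × 3 = 592.5
  Sum = 1335.75 µg/L·h
Tail: C_last/k_e = 134.9/0.222 = 607.658
AUC_0→∞ (subcutaneous injection) = 1335.75 + 607.658 = 1943.408 µg/L·h
F = (AUC_ev/D_ev)/(AUC_iv/D_iv) = (1943.408/125)/(1020/50) = 15.547264/20.4 = 0.7621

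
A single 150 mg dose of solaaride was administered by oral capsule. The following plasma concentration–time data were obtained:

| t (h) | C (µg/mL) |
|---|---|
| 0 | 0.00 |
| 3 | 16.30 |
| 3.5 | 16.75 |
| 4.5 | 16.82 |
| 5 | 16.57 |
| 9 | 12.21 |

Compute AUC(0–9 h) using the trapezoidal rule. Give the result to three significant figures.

Trapezoidal AUC_0→9:
  [0→3]: (0.00+16.30)/2 × 3 = 24.45
  [3→3.5]: (16.30+16.75)/2 × 0.5 = 8.2625
  [3.5→4.5]: (16.75+16.82)/2 × 1 = 16.785
  [4.5→5]: (16.82+16.57)/2 × 0.5 = 8.3475
  [5→9]: (16.57+12.21)/2 × 4 = 57.56
  Sum = 115.405 µg/mL·h

AUC = 115 µg/mL·h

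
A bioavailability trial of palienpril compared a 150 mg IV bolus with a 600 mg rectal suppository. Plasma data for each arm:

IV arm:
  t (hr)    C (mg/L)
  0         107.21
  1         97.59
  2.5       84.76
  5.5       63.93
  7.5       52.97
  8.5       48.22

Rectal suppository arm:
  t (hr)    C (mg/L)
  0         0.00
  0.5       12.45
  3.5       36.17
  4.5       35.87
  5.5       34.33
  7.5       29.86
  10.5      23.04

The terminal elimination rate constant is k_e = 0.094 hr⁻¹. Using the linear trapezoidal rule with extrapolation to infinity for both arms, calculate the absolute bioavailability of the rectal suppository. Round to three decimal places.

Trapezoidal AUC_0→8.5 (IV):
  [0→1]: (107.21+97.59)/2 × 1 = 102.4
  [1→2.5]: (97.59+84.76)/2 × 1.5 = 136.7625
  [2.5→5.5]: (84.76+63.93)/2 × 3 = 223.035
  [5.5→7.5]: (63.93+52.97)/2 × 2 = 116.9
  [7.5→8.5]: (52.97+48.22)/2 × 1 = 50.595
  Sum = 629.6925 mg/L·hr
IV tail: 48.22/0.094 = 512.979; AUC_iv,0→∞ = 629.6925 + 512.979 = 1142.6715 mg/L·hr
Trapezoidal AUC_0→10.5 (rectal suppository):
  [0→0.5]: (0.00+12.45)/2 × 0.5 = 3.1125
  [0.5→3.5]: (12.45+36.17)/2 × 3 = 72.93
  [3.5→4.5]: (36.17+35.87)/2 × 1 = 36.02
  [4.5→5.5]: (35.87+34.33)/2 × 1 = 35.1
  [5.5→7.5]: (34.33+29.86)/2 × 2 = 64.19
  [7.5→10.5]: (29.86+23.04)/2 × 3 = 79.35
  Sum = 290.7025 mg/L·hr
rectal suppository tail: 23.04/0.094 = 245.106; AUC_ev,0→∞ = 290.7025 + 245.106 = 535.8085 mg/L·hr
F = (AUC_ev/D_ev)/(AUC_iv/D_iv) = (535.8085/600)/(1142.6715/150) = 0.893014/7.61781 = 0.1172

F = 0.117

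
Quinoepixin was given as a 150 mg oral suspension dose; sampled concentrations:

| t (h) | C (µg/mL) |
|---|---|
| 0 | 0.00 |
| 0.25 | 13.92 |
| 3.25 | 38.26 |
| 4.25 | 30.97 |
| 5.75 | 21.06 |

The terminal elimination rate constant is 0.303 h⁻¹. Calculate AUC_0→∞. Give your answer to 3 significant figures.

AUC = 223 µg/mL·h

Trapezoidal AUC_0→5.75:
  [0→0.25]: (0.00+13.92)/2 × 0.25 = 1.74
  [0.25→3.25]: (13.92+38.26)/2 × 3 = 78.27
  [3.25→4.25]: (38.26+30.97)/2 × 1 = 34.615
  [4.25→5.75]: (30.97+21.06)/2 × 1.5 = 39.0225
  Sum = 153.6475 µg/mL·h
Extrapolated tail: C_last / k_e = 21.06 / 0.303 = 69.505
AUC_0→∞ = 153.6475 + 69.505 = 223.1525 µg/mL·h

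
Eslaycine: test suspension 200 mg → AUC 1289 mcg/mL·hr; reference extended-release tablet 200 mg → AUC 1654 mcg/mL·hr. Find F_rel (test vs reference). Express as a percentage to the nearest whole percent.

F_rel = (AUC_test/D_test) / (AUC_ref/D_ref)
      = (1289/200) / (1654/200)
      = 6.445 / 8.27 = 0.7793 = 77.93%

F_rel = 78%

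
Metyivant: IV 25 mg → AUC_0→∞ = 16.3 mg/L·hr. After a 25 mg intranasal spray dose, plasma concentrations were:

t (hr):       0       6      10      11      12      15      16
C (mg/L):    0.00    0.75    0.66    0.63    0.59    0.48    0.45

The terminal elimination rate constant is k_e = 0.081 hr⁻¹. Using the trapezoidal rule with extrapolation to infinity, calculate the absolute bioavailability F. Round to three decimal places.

Trapezoidal AUC_0→16 (intranasal spray):
  [0→6]: (0.00+0.75)/2 × 6 = 2.25
  [6→10]: (0.75+0.66)/2 × 4 = 2.82
  [10→11]: (0.66+0.63)/2 × 1 = 0.645
  [11→12]: (0.63+0.59)/2 × 1 = 0.61
  [12→15]: (0.59+0.48)/2 × 3 = 1.605
  [15→16]: (0.48+0.45)/2 × 1 = 0.465
  Sum = 8.395 mg/L·hr
Tail: C_last/k_e = 0.45/0.081 = 5.556
AUC_0→∞ (intranasal spray) = 8.395 + 5.556 = 13.951 mg/L·hr
F = (AUC_ev/D_ev)/(AUC_iv/D_iv) = (13.951/25)/(16.3/25) = 0.55804/0.652 = 0.8559

F = 0.856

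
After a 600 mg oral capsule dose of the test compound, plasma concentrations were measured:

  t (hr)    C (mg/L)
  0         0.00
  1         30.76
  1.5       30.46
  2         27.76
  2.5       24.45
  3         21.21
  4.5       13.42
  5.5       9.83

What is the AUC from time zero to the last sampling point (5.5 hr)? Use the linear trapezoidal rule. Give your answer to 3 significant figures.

AUC = 107 mg/L·hr

Trapezoidal AUC_0→5.5:
  [0→1]: (0.00+30.76)/2 × 1 = 15.38
  [1→1.5]: (30.76+30.46)/2 × 0.5 = 15.305
  [1.5→2]: (30.46+27.76)/2 × 0.5 = 14.555
  [2→2.5]: (27.76+24.45)/2 × 0.5 = 13.0525
  [2.5→3]: (24.45+21.21)/2 × 0.5 = 11.415
  [3→4.5]: (21.21+13.42)/2 × 1.5 = 25.9725
  [4.5→5.5]: (13.42+9.83)/2 × 1 = 11.625
  Sum = 107.305 mg/L·hr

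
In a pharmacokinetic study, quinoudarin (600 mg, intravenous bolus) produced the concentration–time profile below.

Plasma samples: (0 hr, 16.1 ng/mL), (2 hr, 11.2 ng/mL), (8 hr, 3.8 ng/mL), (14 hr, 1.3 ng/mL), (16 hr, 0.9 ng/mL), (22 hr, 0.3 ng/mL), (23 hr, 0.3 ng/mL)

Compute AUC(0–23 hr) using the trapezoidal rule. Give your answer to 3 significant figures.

AUC = 93.7 ng/mL·hr

Trapezoidal AUC_0→23:
  [0→2]: (16.1+11.2)/2 × 2 = 27.3
  [2→8]: (11.2+3.8)/2 × 6 = 45.0
  [8→14]: (3.8+1.3)/2 × 6 = 15.3
  [14→16]: (1.3+0.9)/2 × 2 = 2.2
  [16→22]: (0.9+0.3)/2 × 6 = 3.6
  [22→23]: (0.3+0.3)/2 × 1 = 0.3
  Sum = 93.7 ng/mL·hr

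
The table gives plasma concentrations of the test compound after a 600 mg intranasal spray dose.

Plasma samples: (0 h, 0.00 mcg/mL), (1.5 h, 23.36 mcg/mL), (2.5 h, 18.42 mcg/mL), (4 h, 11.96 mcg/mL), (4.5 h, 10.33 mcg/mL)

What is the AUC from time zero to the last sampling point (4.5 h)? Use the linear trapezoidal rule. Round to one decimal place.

Trapezoidal AUC_0→4.5:
  [0→1.5]: (0.00+23.36)/2 × 1.5 = 17.52
  [1.5→2.5]: (23.36+18.42)/2 × 1 = 20.89
  [2.5→4]: (18.42+11.96)/2 × 1.5 = 22.785
  [4→4.5]: (11.96+10.33)/2 × 0.5 = 5.5725
  Sum = 66.7675 mcg/mL·h

AUC = 66.8 mcg/mL·h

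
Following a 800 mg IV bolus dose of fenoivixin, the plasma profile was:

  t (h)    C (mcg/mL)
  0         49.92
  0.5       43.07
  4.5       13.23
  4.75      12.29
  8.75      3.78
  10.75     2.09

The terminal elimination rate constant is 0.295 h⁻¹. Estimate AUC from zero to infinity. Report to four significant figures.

Trapezoidal AUC_0→10.75:
  [0→0.5]: (49.92+43.07)/2 × 0.5 = 23.2475
  [0.5→4.5]: (43.07+13.23)/2 × 4 = 112.6
  [4.5→4.75]: (13.23+12.29)/2 × 0.25 = 3.19
  [4.75→8.75]: (12.29+3.78)/2 × 4 = 32.14
  [8.75→10.75]: (3.78+2.09)/2 × 2 = 5.87
  Sum = 177.0475 mcg/mL·h
Extrapolated tail: C_last / k_e = 2.09 / 0.295 = 7.085
AUC_0→∞ = 177.0475 + 7.085 = 184.1325 mcg/mL·h

AUC = 184.1 mcg/mL·h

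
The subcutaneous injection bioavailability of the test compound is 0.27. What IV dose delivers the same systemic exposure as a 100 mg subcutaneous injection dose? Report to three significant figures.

Systemic exposure from an extravascular dose = F × D_ev, so the equivalent IV dose is F × D_ev.
D_iv = F × D_ev = 0.27 × 100 = 27 mg

D_iv = 27.0 mg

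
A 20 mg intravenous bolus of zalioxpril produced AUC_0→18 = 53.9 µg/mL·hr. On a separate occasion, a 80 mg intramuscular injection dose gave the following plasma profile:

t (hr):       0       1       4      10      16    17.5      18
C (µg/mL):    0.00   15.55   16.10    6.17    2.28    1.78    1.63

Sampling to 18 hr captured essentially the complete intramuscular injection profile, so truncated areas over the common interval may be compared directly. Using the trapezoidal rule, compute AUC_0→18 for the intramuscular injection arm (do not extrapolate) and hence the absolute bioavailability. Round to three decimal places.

F = 0.702

Trapezoidal AUC_0→18 (intramuscular injection):
  [0→1]: (0.00+15.55)/2 × 1 = 7.775
  [1→4]: (15.55+16.10)/2 × 3 = 47.475
  [4→10]: (16.10+6.17)/2 × 6 = 66.81
  [10→16]: (6.17+2.28)/2 × 6 = 25.35
  [16→17.5]: (2.28+1.78)/2 × 1.5 = 3.045
  [17.5→18]: (1.78+1.63)/2 × 0.5 = 0.8525
  Sum = 151.3075 µg/mL·hr
F = (AUC_ev/D_ev)/(AUC_iv/D_iv) = (151.3075/80)/(53.9/20) = 1.89134/2.695 = 0.7018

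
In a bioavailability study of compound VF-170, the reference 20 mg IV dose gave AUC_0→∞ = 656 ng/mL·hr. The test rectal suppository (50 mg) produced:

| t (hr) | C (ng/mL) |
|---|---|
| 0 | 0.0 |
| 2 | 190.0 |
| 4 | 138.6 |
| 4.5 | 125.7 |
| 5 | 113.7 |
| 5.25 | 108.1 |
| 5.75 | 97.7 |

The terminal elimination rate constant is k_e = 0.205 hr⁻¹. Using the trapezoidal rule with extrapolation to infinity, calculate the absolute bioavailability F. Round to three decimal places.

Trapezoidal AUC_0→5.75 (rectal suppository):
  [0→2]: (0.0+190.0)/2 × 2 = 190.0
  [2→4]: (190.0+138.6)/2 × 2 = 328.6
  [4→4.5]: (138.6+125.7)/2 × 0.5 = 66.075
  [4.5→5]: (125.7+113.7)/2 × 0.5 = 59.85
  [5→5.25]: (113.7+108.1)/2 × 0.25 = 27.725
  [5.25→5.75]: (108.1+97.7)/2 × 0.5 = 51.45
  Sum = 723.7 ng/mL·hr
Tail: C_last/k_e = 97.7/0.205 = 476.585
AUC_0→∞ (rectal suppository) = 723.7 + 476.585 = 1200.285 ng/mL·hr
F = (AUC_ev/D_ev)/(AUC_iv/D_iv) = (1200.285/50)/(656/20) = 24.0057/32.8 = 0.7319

F = 0.732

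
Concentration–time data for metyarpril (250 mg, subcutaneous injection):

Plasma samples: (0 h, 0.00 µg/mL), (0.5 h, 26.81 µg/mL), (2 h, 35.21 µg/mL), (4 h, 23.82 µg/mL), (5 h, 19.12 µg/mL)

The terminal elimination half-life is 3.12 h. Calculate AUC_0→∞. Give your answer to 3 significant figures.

Trapezoidal AUC_0→5:
  [0→0.5]: (0.00+26.81)/2 × 0.5 = 6.7025
  [0.5→2]: (26.81+35.21)/2 × 1.5 = 46.515
  [2→4]: (35.21+23.82)/2 × 2 = 59.03
  [4→5]: (23.82+19.12)/2 × 1 = 21.47
  Sum = 133.7175 µg/mL·h
k_e = ln2 / t½ = 0.693147 / 3.12 = 0.2222 h^-1
Extrapolated tail: C_last / k_e = 19.12 / 0.2222 = 86.049
AUC_0→∞ = 133.7175 + 86.049 = 219.7665 µg/mL·h

AUC = 220 µg/mL·h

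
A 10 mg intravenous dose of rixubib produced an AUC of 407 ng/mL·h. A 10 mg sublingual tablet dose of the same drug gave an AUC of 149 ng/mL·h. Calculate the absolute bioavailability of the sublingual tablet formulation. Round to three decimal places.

F = (AUC_ev / D_ev) / (AUC_iv / D_iv)
  = (149/10) / (407/10)
  = 14.9 / 40.7 = 0.3661

F = 0.366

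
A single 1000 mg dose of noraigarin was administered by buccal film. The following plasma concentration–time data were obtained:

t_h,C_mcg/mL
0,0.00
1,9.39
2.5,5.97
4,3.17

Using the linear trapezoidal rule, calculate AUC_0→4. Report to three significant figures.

Trapezoidal AUC_0→4:
  [0→1]: (0.00+9.39)/2 × 1 = 4.695
  [1→2.5]: (9.39+5.97)/2 × 1.5 = 11.52
  [2.5→4]: (5.97+3.17)/2 × 1.5 = 6.855
  Sum = 23.07 mcg/mL·h

AUC = 23.1 mcg/mL·h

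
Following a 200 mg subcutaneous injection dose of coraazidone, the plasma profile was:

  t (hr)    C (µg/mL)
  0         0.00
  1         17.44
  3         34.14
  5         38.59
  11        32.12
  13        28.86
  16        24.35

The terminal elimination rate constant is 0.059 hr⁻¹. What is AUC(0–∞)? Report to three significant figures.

Trapezoidal AUC_0→16:
  [0→1]: (0.00+17.44)/2 × 1 = 8.72
  [1→3]: (17.44+34.14)/2 × 2 = 51.58
  [3→5]: (34.14+38.59)/2 × 2 = 72.73
  [5→11]: (38.59+32.12)/2 × 6 = 212.13
  [11→13]: (32.12+28.86)/2 × 2 = 60.98
  [13→16]: (28.86+24.35)/2 × 3 = 79.815
  Sum = 485.955 µg/mL·hr
Extrapolated tail: C_last / k_e = 24.35 / 0.059 = 412.712
AUC_0→∞ = 485.955 + 412.712 = 898.667 µg/mL·hr

AUC = 899 µg/mL·hr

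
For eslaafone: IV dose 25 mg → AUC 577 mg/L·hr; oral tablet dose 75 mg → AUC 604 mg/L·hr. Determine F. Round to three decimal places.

F = (AUC_ev / D_ev) / (AUC_iv / D_iv)
  = (604/75) / (577/25)
  = 8.05333 / 23.08 = 0.3489

F = 0.349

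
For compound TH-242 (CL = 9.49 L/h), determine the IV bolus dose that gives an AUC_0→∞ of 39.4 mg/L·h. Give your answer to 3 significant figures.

Dose_iv = CL × AUC_0→∞
     = 9.49 × 39.4 = 373.906 mg

Dose = 374 mg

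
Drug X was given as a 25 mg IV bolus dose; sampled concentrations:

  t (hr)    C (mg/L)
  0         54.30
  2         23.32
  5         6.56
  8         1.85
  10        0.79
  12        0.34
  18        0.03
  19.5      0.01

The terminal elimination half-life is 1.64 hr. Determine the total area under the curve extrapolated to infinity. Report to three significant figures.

AUC = 140 mg/L·hr

Trapezoidal AUC_0→19.5:
  [0→2]: (54.30+23.32)/2 × 2 = 77.62
  [2→5]: (23.32+6.56)/2 × 3 = 44.82
  [5→8]: (6.56+1.85)/2 × 3 = 12.615
  [8→10]: (1.85+0.79)/2 × 2 = 2.64
  [10→12]: (0.79+0.34)/2 × 2 = 1.13
  [12→18]: (0.34+0.03)/2 × 6 = 1.11
  [18→19.5]: (0.03+0.01)/2 × 1.5 = 0.03
  Sum = 139.965 mg/L·hr
k_e = ln2 / t½ = 0.693147 / 1.64 = 0.4227 hr^-1
Extrapolated tail: C_last / k_e = 0.01 / 0.4227 = 0.024
AUC_0→∞ = 139.965 + 0.024 = 139.989 mg/L·hr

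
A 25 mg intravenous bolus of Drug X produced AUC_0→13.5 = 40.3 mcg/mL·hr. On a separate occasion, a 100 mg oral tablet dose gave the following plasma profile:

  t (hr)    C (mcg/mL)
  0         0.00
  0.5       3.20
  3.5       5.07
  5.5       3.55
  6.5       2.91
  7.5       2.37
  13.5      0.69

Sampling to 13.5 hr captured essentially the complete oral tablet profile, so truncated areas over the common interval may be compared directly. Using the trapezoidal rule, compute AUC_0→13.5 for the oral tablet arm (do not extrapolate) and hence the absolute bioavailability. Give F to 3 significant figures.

F = 0.229

Trapezoidal AUC_0→13.5 (oral tablet):
  [0→0.5]: (0.00+3.20)/2 × 0.5 = 0.8
  [0.5→3.5]: (3.20+5.07)/2 × 3 = 12.405
  [3.5→5.5]: (5.07+3.55)/2 × 2 = 8.62
  [5.5→6.5]: (3.55+2.91)/2 × 1 = 3.23
  [6.5→7.5]: (2.91+2.37)/2 × 1 = 2.64
  [7.5→13.5]: (2.37+0.69)/2 × 6 = 9.18
  Sum = 36.875 mcg/mL·hr
F = (AUC_ev/D_ev)/(AUC_iv/D_iv) = (36.875/100)/(40.3/25) = 0.36875/1.612 = 0.2288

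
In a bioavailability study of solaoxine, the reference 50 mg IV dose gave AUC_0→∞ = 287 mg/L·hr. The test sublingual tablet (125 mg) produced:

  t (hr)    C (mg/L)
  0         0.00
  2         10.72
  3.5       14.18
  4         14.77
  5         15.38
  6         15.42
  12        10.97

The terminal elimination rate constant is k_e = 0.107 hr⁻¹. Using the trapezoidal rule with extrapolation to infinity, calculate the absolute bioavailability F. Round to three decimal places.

F = 0.347

Trapezoidal AUC_0→12 (sublingual tablet):
  [0→2]: (0.00+10.72)/2 × 2 = 10.72
  [2→3.5]: (10.72+14.18)/2 × 1.5 = 18.675
  [3.5→4]: (14.18+14.77)/2 × 0.5 = 7.2375
  [4→5]: (14.77+15.38)/2 × 1 = 15.075
  [5→6]: (15.38+15.42)/2 × 1 = 15.4
  [6→12]: (15.42+10.97)/2 × 6 = 79.17
  Sum = 146.2775 mg/L·hr
Tail: C_last/k_e = 10.97/0.107 = 102.523
AUC_0→∞ (sublingual tablet) = 146.2775 + 102.523 = 248.8005 mg/L·hr
F = (AUC_ev/D_ev)/(AUC_iv/D_iv) = (248.8005/125)/(287/50) = 1.990404/5.74 = 0.3468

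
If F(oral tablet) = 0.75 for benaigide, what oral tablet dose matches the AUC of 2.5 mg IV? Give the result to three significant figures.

For equal systemic exposure: F × D_ev = D_iv
D_ev = D_iv / F = 2.5 / 0.75 = 3.33333 mg

D_oral = 3.33 mg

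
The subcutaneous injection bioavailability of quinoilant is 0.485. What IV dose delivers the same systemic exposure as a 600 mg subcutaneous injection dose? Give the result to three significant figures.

Systemic exposure from an extravascular dose = F × D_ev, so the equivalent IV dose is F × D_ev.
D_iv = F × D_ev = 0.485 × 600 = 291 mg

D_iv = 291 mg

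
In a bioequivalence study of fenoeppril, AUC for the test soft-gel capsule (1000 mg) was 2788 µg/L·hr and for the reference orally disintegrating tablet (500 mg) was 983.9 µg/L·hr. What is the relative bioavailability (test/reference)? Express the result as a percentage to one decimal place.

F_rel = 141.7%

F_rel = (AUC_test/D_test) / (AUC_ref/D_ref)
      = (2788/1000) / (983.9/500)
      = 2.788 / 1.9678 = 1.4168 = 141.68%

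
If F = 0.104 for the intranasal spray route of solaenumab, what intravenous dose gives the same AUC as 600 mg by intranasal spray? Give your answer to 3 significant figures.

D_iv = 62.4 mg

Systemic exposure from an extravascular dose = F × D_ev, so the equivalent IV dose is F × D_ev.
D_iv = F × D_ev = 0.104 × 600 = 62.4 mg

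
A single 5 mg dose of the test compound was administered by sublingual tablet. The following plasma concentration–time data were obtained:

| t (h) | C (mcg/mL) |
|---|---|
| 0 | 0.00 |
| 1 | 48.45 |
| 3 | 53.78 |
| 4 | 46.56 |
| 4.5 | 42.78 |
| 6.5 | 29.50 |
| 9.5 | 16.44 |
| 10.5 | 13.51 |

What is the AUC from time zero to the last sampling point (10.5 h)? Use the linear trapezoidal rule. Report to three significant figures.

AUC = 355 mcg/mL·h

Trapezoidal AUC_0→10.5:
  [0→1]: (0.00+48.45)/2 × 1 = 24.225
  [1→3]: (48.45+53.78)/2 × 2 = 102.23
  [3→4]: (53.78+46.56)/2 × 1 = 50.17
  [4→4.5]: (46.56+42.78)/2 × 0.5 = 22.335
  [4.5→6.5]: (42.78+29.50)/2 × 2 = 72.28
  [6.5→9.5]: (29.50+16.44)/2 × 3 = 68.91
  [9.5→10.5]: (16.44+13.51)/2 × 1 = 14.975
  Sum = 355.125 mcg/mL·h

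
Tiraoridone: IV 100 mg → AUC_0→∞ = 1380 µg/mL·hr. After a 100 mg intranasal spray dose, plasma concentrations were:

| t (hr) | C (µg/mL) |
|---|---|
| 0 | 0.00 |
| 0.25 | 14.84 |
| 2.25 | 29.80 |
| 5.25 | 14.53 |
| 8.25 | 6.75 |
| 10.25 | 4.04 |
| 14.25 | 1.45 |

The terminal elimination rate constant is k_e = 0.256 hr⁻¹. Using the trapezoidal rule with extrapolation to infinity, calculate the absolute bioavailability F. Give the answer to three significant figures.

F = 0.125

Trapezoidal AUC_0→14.25 (intranasal spray):
  [0→0.25]: (0.00+14.84)/2 × 0.25 = 1.855
  [0.25→2.25]: (14.84+29.80)/2 × 2 = 44.64
  [2.25→5.25]: (29.80+14.53)/2 × 3 = 66.495
  [5.25→8.25]: (14.53+6.75)/2 × 3 = 31.92
  [8.25→10.25]: (6.75+4.04)/2 × 2 = 10.79
  [10.25→14.25]: (4.04+1.45)/2 × 4 = 10.98
  Sum = 166.68 µg/mL·hr
Tail: C_last/k_e = 1.45/0.256 = 5.664
AUC_0→∞ (intranasal spray) = 166.68 + 5.664 = 172.344 µg/mL·hr
F = (AUC_ev/D_ev)/(AUC_iv/D_iv) = (172.344/100)/(1380/100) = 1.72344/13.8 = 0.1249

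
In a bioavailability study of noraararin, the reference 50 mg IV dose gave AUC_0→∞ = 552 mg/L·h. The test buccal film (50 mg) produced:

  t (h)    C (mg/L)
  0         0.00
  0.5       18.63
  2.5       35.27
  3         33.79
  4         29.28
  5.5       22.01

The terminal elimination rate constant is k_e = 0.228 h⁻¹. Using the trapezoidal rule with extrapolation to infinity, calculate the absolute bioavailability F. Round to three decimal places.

Trapezoidal AUC_0→5.5 (buccal film):
  [0→0.5]: (0.00+18.63)/2 × 0.5 = 4.6575
  [0.5→2.5]: (18.63+35.27)/2 × 2 = 53.9
  [2.5→3]: (35.27+33.79)/2 × 0.5 = 17.265
  [3→4]: (33.79+29.28)/2 × 1 = 31.535
  [4→5.5]: (29.28+22.01)/2 × 1.5 = 38.4675
  Sum = 145.825 mg/L·h
Tail: C_last/k_e = 22.01/0.228 = 96.535
AUC_0→∞ (buccal film) = 145.825 + 96.535 = 242.36 mg/L·h
F = (AUC_ev/D_ev)/(AUC_iv/D_iv) = (242.36/50)/(552/50) = 4.8472/11.04 = 0.4391

F = 0.439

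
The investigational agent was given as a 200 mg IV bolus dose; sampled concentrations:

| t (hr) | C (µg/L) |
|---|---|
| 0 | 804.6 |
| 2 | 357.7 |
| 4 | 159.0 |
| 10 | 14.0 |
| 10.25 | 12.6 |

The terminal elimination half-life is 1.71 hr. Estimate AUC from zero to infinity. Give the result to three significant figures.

AUC = 2230 µg/L·hr

Trapezoidal AUC_0→10.25:
  [0→2]: (804.6+357.7)/2 × 2 = 1162.3
  [2→4]: (357.7+159.0)/2 × 2 = 516.7
  [4→10]: (159.0+14.0)/2 × 6 = 519.0
  [10→10.25]: (14.0+12.6)/2 × 0.25 = 3.325
  Sum = 2201.325 µg/L·hr
k_e = ln2 / t½ = 0.693147 / 1.71 = 0.4053 hr^-1
Extrapolated tail: C_last / k_e = 12.6 / 0.4053 = 31.088
AUC_0→∞ = 2201.325 + 31.088 = 2232.413 µg/L·hr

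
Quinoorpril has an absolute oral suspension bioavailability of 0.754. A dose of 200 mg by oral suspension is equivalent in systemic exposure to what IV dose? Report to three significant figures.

Systemic exposure from an extravascular dose = F × D_ev, so the equivalent IV dose is F × D_ev.
D_iv = F × D_ev = 0.754 × 200 = 150.8 mg

D_iv = 151 mg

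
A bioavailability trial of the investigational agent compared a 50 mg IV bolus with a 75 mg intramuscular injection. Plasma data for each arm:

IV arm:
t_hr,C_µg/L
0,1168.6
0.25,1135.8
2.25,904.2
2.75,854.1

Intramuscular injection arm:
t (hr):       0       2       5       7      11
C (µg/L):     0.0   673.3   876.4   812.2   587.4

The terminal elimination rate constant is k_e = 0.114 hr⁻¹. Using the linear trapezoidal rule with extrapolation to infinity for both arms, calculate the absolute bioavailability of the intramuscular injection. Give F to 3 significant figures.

Trapezoidal AUC_0→2.75 (IV):
  [0→0.25]: (1168.6+1135.8)/2 × 0.25 = 288.05
  [0.25→2.25]: (1135.8+904.2)/2 × 2 = 2040.0
  [2.25→2.75]: (904.2+854.1)/2 × 0.5 = 439.575
  Sum = 2767.625 µg/L·hr
IV tail: 854.1/0.114 = 7492.105; AUC_iv,0→∞ = 2767.625 + 7492.105 = 10259.73 µg/L·hr
Trapezoidal AUC_0→11 (intramuscular injection):
  [0→2]: (0.0+673.3)/2 × 2 = 673.3
  [2→5]: (673.3+876.4)/2 × 3 = 2324.55
  [5→7]: (876.4+812.2)/2 × 2 = 1688.6
  [7→11]: (812.2+587.4)/2 × 4 = 2799.2
  Sum = 7485.65 µg/L·hr
intramuscular injection tail: 587.4/0.114 = 5152.632; AUC_ev,0→∞ = 7485.65 + 5152.632 = 12638.282 µg/L·hr
F = (AUC_ev/D_ev)/(AUC_iv/D_iv) = (12638.282/75)/(10259.73/50) = 168.51/205.1946 = 0.8212

F = 0.821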